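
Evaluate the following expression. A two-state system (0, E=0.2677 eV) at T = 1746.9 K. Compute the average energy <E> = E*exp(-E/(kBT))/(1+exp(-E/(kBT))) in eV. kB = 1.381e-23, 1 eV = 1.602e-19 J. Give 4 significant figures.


Step 1: beta*E = 0.2677*1.602e-19/(1.381e-23*1746.9) = 1.778
Step 2: exp(-beta*E) = 0.169
Step 3: <E> = 0.2677*0.169/(1+0.169) = 0.03871 eV

0.03871


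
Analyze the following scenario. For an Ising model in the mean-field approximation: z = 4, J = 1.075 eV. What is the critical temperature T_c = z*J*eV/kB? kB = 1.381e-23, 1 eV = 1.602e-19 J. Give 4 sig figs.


Step 1: z*J = 4*1.075 = 4.3 eV
Step 2: Convert to Joules: 4.3*1.602e-19 = 6.889e-19 J
Step 3: T_c = 6.889e-19 / 1.381e-23 = 4.988e+04 K

4.988e+04


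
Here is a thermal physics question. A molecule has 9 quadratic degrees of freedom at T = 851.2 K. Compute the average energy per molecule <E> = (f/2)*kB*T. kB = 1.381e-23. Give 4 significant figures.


Step 1: f/2 = 9/2 = 4.5
Step 2: kB*T = 1.381e-23 * 851.2 = 1.176e-20
Step 3: <E> = 4.5 * 1.176e-20 = 5.29e-20 J

5.29e-20


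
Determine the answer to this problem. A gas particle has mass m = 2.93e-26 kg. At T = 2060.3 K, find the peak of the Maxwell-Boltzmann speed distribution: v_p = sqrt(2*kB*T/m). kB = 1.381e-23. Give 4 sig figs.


Step 1: Numerator = 2*kB*T = 2*1.381e-23*2060.3 = 5.691e-20
Step 2: Ratio = 5.691e-20 / 2.93e-26 = 1.942e+06
Step 3: v_p = sqrt(1.942e+06) = 1394 m/s

1394


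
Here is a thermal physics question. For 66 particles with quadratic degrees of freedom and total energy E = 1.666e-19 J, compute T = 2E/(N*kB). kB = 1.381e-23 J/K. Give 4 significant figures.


Step 1: Numerator = 2*E = 2*1.666e-19 = 3.332e-19 J
Step 2: Denominator = N*kB = 66*1.381e-23 = 9.115e-22
Step 3: T = 3.332e-19 / 9.115e-22 = 365.6 K

365.6


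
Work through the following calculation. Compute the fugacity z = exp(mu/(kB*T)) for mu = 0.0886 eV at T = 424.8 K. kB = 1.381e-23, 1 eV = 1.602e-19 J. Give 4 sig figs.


Step 1: Convert mu to Joules: 0.0886*1.602e-19 = 1.419e-20 J
Step 2: kB*T = 1.381e-23*424.8 = 5.866e-21 J
Step 3: mu/(kB*T) = 2.419
Step 4: z = exp(2.419) = 11.24

11.24


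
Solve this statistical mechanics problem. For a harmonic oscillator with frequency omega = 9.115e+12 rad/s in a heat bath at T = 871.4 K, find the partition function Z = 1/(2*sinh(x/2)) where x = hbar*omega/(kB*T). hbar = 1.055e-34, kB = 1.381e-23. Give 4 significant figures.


Step 1: Compute x = hbar*omega/(kB*T) = 1.055e-34*9.115e+12/(1.381e-23*871.4) = 0.07991
Step 2: x/2 = 0.03995
Step 3: sinh(x/2) = 0.03997
Step 4: Z = 1/(2*0.03997) = 12.51

12.51


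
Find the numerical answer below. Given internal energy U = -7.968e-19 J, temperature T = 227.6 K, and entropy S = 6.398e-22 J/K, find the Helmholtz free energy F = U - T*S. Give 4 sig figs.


Step 1: T*S = 227.6 * 6.398e-22 = 1.456e-19 J
Step 2: F = U - T*S = -7.968e-19 - 1.456e-19
Step 3: F = -9.424e-19 J

-9.424e-19


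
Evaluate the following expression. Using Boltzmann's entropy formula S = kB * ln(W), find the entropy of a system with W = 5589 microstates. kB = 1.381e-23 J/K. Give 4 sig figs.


Step 1: ln(W) = ln(5589) = 8.629
Step 2: S = kB * ln(W) = 1.381e-23 * 8.629
Step 3: S = 1.192e-22 J/K

1.192e-22


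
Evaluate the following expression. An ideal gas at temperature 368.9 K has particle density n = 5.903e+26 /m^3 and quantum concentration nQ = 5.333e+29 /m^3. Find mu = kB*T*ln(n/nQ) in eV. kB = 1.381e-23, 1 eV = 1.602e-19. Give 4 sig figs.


Step 1: n/nQ = 5.903e+26/5.333e+29 = 0.001107
Step 2: ln(n/nQ) = -6.806
Step 3: mu = kB*T*ln(n/nQ) = 5.095e-21*-6.806 = -3.467e-20 J
Step 4: Convert to eV: -3.467e-20/1.602e-19 = -0.2164 eV

-0.2164


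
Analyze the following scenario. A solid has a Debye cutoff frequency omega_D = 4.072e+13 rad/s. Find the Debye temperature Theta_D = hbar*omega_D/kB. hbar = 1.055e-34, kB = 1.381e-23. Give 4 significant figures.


Step 1: hbar*omega_D = 1.055e-34 * 4.072e+13 = 4.296e-21 J
Step 2: Theta_D = 4.296e-21 / 1.381e-23
Step 3: Theta_D = 311.1 K

311.1


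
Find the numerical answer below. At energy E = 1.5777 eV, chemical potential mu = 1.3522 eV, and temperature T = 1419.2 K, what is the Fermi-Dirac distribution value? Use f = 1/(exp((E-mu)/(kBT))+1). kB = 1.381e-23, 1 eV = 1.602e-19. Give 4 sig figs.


Step 1: (E - mu) = 1.5777 - 1.3522 = 0.2255 eV
Step 2: Convert: (E-mu)*eV = 3.613e-20 J
Step 3: x = (E-mu)*eV/(kB*T) = 1.843
Step 4: f = 1/(exp(1.843)+1) = 0.1367

0.1367


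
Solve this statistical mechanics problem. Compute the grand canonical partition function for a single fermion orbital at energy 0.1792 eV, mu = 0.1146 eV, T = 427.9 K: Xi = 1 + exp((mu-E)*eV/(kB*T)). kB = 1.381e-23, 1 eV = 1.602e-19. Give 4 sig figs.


Step 1: (mu - E) = 0.1146 - 0.1792 = -0.0646 eV
Step 2: x = (mu-E)*eV/(kB*T) = -0.0646*1.602e-19/(1.381e-23*427.9) = -1.751
Step 3: exp(x) = 0.1735
Step 4: Xi = 1 + 0.1735 = 1.174

1.174


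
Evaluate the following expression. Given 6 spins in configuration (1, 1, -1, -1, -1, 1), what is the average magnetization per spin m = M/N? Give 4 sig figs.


Step 1: Count up spins (+1): 3, down spins (-1): 3
Step 2: Total magnetization M = 3 - 3 = 0
Step 3: m = M/N = 0/6 = 0

0


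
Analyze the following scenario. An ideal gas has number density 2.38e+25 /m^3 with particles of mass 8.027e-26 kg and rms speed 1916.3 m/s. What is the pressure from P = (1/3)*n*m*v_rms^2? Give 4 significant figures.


Step 1: v_rms^2 = 1916.3^2 = 3.672e+06
Step 2: n*m = 2.38e+25*8.027e-26 = 1.91
Step 3: P = (1/3)*1.91*3.672e+06 = 2.338e+06 Pa

2.338e+06


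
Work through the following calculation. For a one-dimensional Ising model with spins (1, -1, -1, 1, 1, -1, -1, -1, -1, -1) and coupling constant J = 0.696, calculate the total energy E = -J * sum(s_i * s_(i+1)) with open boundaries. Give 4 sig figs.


Step 1: Nearest-neighbor products: -1, 1, -1, 1, -1, 1, 1, 1, 1
Step 2: Sum of products = 3
Step 3: E = -0.696 * 3 = -2.088

-2.088


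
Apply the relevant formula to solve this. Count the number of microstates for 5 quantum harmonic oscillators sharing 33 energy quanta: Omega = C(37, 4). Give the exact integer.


Step 1: Use binomial coefficient C(37, 4)
Step 2: Numerator = 37! / 33!
Step 3: Denominator = 4!
Step 4: Omega = 66045

66045


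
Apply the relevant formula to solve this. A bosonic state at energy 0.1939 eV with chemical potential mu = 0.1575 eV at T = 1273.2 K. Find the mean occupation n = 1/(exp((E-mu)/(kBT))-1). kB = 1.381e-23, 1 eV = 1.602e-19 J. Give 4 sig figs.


Step 1: (E - mu) = 0.0364 eV
Step 2: x = (E-mu)*eV/(kB*T) = 0.0364*1.602e-19/(1.381e-23*1273.2) = 0.3316
Step 3: exp(x) = 1.393
Step 4: n = 1/(exp(x)-1) = 2.543

2.543


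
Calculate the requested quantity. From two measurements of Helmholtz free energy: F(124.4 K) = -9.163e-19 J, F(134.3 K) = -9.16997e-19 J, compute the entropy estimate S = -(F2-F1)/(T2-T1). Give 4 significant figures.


Step 1: dF = F2 - F1 = -9.16997e-19 - (-9.163e-19) = -6.97e-22 J
Step 2: dT = T2 - T1 = 134.3 - 124.4 = 9.9 K
Step 3: S = -dF/dT = -(-6.97e-22)/9.9 = 7.04e-23 J/K

7.04e-23


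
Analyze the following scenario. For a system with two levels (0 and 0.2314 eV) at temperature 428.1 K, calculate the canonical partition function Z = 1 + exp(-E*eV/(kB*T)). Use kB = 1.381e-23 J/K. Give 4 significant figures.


Step 1: Compute beta*E = E*eV/(kB*T) = 0.2314*1.602e-19/(1.381e-23*428.1) = 6.27
Step 2: exp(-beta*E) = exp(-6.27) = 0.001892
Step 3: Z = 1 + 0.001892 = 1.002

1.002


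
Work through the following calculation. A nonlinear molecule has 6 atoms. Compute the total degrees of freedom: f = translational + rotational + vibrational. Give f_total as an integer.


Step 1: Translational DOF = 3
Step 2: Rotational DOF (nonlinear) = 3
Step 3: Vibrational DOF = 3*6 - 6 = 12
Step 4: Total = 3 + 3 + 12 = 18

18


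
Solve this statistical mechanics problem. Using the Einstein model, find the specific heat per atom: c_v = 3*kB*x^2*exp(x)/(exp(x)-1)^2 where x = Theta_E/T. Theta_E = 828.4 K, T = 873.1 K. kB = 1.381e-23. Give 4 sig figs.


Step 1: x = Theta_E/T = 828.4/873.1 = 0.9488
Step 2: x^2 = 0.9002
Step 3: exp(x) = 2.583
Step 4: c_v = 3*1.381e-23*0.9002*2.583/(2.583-1)^2 = 3.846e-23

3.846e-23


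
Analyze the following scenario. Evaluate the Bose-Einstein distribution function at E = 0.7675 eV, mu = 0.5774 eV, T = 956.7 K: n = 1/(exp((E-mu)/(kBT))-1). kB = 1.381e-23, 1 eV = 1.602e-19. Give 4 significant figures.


Step 1: (E - mu) = 0.1901 eV
Step 2: x = (E-mu)*eV/(kB*T) = 0.1901*1.602e-19/(1.381e-23*956.7) = 2.305
Step 3: exp(x) = 10.02
Step 4: n = 1/(exp(x)-1) = 0.1108

0.1108


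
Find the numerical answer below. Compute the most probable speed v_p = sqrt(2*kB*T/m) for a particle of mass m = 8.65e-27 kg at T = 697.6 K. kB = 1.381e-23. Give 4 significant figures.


Step 1: Numerator = 2*kB*T = 2*1.381e-23*697.6 = 1.927e-20
Step 2: Ratio = 1.927e-20 / 8.65e-27 = 2.227e+06
Step 3: v_p = sqrt(2.227e+06) = 1492 m/s

1492


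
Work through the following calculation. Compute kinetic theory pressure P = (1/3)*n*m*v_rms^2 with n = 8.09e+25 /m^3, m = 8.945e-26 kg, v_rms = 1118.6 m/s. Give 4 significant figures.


Step 1: v_rms^2 = 1118.6^2 = 1.251e+06
Step 2: n*m = 8.09e+25*8.945e-26 = 7.237
Step 3: P = (1/3)*7.237*1.251e+06 = 3.018e+06 Pa

3.018e+06


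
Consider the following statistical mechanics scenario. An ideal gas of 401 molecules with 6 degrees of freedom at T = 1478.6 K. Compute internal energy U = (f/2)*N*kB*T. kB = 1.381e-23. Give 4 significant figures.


Step 1: f/2 = 6/2 = 3.0
Step 2: N*kB*T = 401*1.381e-23*1478.6 = 8.188e-18
Step 3: U = 3.0 * 8.188e-18 = 2.456e-17 J

2.456e-17


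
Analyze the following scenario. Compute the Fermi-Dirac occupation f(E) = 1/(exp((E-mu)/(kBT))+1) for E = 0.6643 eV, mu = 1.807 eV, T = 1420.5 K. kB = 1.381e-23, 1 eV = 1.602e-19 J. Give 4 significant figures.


Step 1: (E - mu) = 0.6643 - 1.807 = -1.143 eV
Step 2: Convert: (E-mu)*eV = -1.831e-19 J
Step 3: x = (E-mu)*eV/(kB*T) = -9.332
Step 4: f = 1/(exp(-9.332)+1) = 0.9999

0.9999


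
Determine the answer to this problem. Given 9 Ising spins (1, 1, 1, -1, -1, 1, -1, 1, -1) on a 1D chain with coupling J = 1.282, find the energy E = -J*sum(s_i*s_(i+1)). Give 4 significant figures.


Step 1: Nearest-neighbor products: 1, 1, -1, 1, -1, -1, -1, -1
Step 2: Sum of products = -2
Step 3: E = -1.282 * -2 = 2.564

2.564


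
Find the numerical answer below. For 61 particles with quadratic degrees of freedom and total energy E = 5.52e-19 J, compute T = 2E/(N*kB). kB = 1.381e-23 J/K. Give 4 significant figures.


Step 1: Numerator = 2*E = 2*5.52e-19 = 1.104e-18 J
Step 2: Denominator = N*kB = 61*1.381e-23 = 8.424e-22
Step 3: T = 1.104e-18 / 8.424e-22 = 1311 K

1311


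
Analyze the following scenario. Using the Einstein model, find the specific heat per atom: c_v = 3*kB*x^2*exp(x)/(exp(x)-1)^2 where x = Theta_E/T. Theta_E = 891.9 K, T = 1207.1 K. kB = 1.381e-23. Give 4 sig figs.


Step 1: x = Theta_E/T = 891.9/1207.1 = 0.7389
Step 2: x^2 = 0.5459
Step 3: exp(x) = 2.094
Step 4: c_v = 3*1.381e-23*0.5459*2.094/(2.094-1)^2 = 3.96e-23

3.96e-23


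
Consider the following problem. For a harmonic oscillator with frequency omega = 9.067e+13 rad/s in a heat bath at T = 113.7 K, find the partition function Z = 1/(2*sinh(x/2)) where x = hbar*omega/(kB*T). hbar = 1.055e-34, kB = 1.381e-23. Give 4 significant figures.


Step 1: Compute x = hbar*omega/(kB*T) = 1.055e-34*9.067e+13/(1.381e-23*113.7) = 6.092
Step 2: x/2 = 3.046
Step 3: sinh(x/2) = 10.49
Step 4: Z = 1/(2*10.49) = 0.04766

0.04766


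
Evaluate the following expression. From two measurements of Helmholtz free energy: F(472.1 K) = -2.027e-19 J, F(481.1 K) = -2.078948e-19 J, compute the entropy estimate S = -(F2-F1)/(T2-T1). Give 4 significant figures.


Step 1: dF = F2 - F1 = -2.078948e-19 - (-2.027e-19) = -5.1948e-21 J
Step 2: dT = T2 - T1 = 481.1 - 472.1 = 9 K
Step 3: S = -dF/dT = -(-5.1948e-21)/9 = 5.772e-22 J/K

5.772e-22


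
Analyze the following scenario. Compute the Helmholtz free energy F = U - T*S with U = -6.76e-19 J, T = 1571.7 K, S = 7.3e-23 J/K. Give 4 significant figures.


Step 1: T*S = 1571.7 * 7.3e-23 = 1.147e-19 J
Step 2: F = U - T*S = -6.76e-19 - 1.147e-19
Step 3: F = -7.907e-19 J

-7.907e-19


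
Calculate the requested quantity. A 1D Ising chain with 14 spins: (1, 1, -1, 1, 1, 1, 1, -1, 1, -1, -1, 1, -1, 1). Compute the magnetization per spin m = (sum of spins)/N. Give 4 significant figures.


Step 1: Count up spins (+1): 9, down spins (-1): 5
Step 2: Total magnetization M = 9 - 5 = 4
Step 3: m = M/N = 4/14 = 0.2857

0.2857


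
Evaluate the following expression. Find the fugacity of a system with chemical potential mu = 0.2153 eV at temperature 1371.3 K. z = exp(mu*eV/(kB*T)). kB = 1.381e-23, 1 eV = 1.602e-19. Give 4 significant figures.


Step 1: Convert mu to Joules: 0.2153*1.602e-19 = 3.449e-20 J
Step 2: kB*T = 1.381e-23*1371.3 = 1.894e-20 J
Step 3: mu/(kB*T) = 1.821
Step 4: z = exp(1.821) = 6.18

6.18


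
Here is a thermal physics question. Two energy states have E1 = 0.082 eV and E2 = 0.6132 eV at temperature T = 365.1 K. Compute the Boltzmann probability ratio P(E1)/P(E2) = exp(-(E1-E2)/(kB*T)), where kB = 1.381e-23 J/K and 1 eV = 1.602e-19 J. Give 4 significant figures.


Step 1: Compute energy difference dE = E1 - E2 = 0.082 - 0.6132 = -0.5312 eV
Step 2: Convert to Joules: dE_J = -0.5312 * 1.602e-19 = -8.51e-20 J
Step 3: Compute exponent = -dE_J / (kB * T) = -(-8.51e-20) / (1.381e-23 * 365.1) = 16.88
Step 4: P(E1)/P(E2) = exp(16.88) = 2.138e+07

2.138e+07


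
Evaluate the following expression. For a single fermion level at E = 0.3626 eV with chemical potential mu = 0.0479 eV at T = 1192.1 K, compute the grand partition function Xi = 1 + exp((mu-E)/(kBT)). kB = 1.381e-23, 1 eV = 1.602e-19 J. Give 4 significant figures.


Step 1: (mu - E) = 0.0479 - 0.3626 = -0.3147 eV
Step 2: x = (mu-E)*eV/(kB*T) = -0.3147*1.602e-19/(1.381e-23*1192.1) = -3.062
Step 3: exp(x) = 0.04678
Step 4: Xi = 1 + 0.04678 = 1.047

1.047


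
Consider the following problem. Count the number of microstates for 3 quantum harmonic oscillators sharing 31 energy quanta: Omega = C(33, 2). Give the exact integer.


Step 1: Use binomial coefficient C(33, 2)
Step 2: Numerator = 33! / 31!
Step 3: Denominator = 2!
Step 4: Omega = 528

528


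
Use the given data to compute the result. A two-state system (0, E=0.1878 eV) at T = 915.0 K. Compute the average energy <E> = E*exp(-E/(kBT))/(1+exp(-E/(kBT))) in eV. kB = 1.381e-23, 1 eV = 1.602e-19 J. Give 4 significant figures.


Step 1: beta*E = 0.1878*1.602e-19/(1.381e-23*915.0) = 2.381
Step 2: exp(-beta*E) = 0.09247
Step 3: <E> = 0.1878*0.09247/(1+0.09247) = 0.0159 eV

0.0159


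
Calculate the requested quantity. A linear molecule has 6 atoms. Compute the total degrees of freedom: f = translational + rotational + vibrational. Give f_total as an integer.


Step 1: Translational DOF = 3
Step 2: Rotational DOF (linear) = 2
Step 3: Vibrational DOF = 3*6 - 5 = 13
Step 4: Total = 3 + 2 + 13 = 18

18


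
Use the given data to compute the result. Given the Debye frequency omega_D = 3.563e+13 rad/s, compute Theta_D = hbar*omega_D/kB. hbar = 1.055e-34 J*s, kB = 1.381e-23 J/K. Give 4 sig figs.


Step 1: hbar*omega_D = 1.055e-34 * 3.563e+13 = 3.759e-21 J
Step 2: Theta_D = 3.759e-21 / 1.381e-23
Step 3: Theta_D = 272.2 K

272.2


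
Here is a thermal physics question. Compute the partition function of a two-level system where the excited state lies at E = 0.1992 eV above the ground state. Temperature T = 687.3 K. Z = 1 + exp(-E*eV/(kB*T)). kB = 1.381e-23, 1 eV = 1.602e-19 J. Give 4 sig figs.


Step 1: Compute beta*E = E*eV/(kB*T) = 0.1992*1.602e-19/(1.381e-23*687.3) = 3.362
Step 2: exp(-beta*E) = exp(-3.362) = 0.03466
Step 3: Z = 1 + 0.03466 = 1.035

1.035


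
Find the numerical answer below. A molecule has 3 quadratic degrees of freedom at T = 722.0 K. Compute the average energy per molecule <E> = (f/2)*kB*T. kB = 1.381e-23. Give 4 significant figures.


Step 1: f/2 = 3/2 = 1.5
Step 2: kB*T = 1.381e-23 * 722.0 = 9.971e-21
Step 3: <E> = 1.5 * 9.971e-21 = 1.496e-20 J

1.496e-20


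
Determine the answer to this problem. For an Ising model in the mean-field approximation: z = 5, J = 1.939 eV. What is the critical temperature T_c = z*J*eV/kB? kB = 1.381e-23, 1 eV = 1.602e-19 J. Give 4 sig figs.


Step 1: z*J = 5*1.939 = 9.695 eV
Step 2: Convert to Joules: 9.695*1.602e-19 = 1.553e-18 J
Step 3: T_c = 1.553e-18 / 1.381e-23 = 1.125e+05 K

1.125e+05


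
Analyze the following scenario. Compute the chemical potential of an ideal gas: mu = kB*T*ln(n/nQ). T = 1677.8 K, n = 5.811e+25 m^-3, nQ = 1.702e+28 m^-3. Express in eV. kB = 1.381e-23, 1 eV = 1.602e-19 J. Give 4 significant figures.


Step 1: n/nQ = 5.811e+25/1.702e+28 = 0.003414
Step 2: ln(n/nQ) = -5.68
Step 3: mu = kB*T*ln(n/nQ) = 2.317e-20*-5.68 = -1.316e-19 J
Step 4: Convert to eV: -1.316e-19/1.602e-19 = -0.8215 eV

-0.8215


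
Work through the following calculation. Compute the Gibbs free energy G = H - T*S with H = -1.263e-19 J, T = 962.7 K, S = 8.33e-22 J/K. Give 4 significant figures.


Step 1: T*S = 962.7 * 8.33e-22 = 8.019e-19 J
Step 2: G = H - T*S = -1.263e-19 - 8.019e-19
Step 3: G = -9.282e-19 J

-9.282e-19


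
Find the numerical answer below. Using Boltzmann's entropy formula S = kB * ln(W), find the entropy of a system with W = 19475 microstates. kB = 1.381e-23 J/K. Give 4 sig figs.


Step 1: ln(W) = ln(19475) = 9.877
Step 2: S = kB * ln(W) = 1.381e-23 * 9.877
Step 3: S = 1.364e-22 J/K

1.364e-22


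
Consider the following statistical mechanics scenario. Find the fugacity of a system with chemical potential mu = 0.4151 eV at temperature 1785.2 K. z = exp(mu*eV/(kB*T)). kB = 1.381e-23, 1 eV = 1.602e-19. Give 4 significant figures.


Step 1: Convert mu to Joules: 0.4151*1.602e-19 = 6.65e-20 J
Step 2: kB*T = 1.381e-23*1785.2 = 2.465e-20 J
Step 3: mu/(kB*T) = 2.697
Step 4: z = exp(2.697) = 14.84

14.84


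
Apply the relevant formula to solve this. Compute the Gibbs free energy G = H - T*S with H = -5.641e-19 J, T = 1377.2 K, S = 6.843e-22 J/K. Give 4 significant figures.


Step 1: T*S = 1377.2 * 6.843e-22 = 9.424e-19 J
Step 2: G = H - T*S = -5.641e-19 - 9.424e-19
Step 3: G = -1.507e-18 J

-1.507e-18


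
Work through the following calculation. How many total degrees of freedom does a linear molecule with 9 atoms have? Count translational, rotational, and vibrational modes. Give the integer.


Step 1: Translational DOF = 3
Step 2: Rotational DOF (linear) = 2
Step 3: Vibrational DOF = 3*9 - 5 = 22
Step 4: Total = 3 + 2 + 22 = 27

27


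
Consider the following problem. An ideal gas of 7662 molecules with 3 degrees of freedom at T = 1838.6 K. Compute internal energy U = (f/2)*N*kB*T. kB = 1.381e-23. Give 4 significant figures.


Step 1: f/2 = 3/2 = 1.5
Step 2: N*kB*T = 7662*1.381e-23*1838.6 = 1.945e-16
Step 3: U = 1.5 * 1.945e-16 = 2.918e-16 J

2.918e-16


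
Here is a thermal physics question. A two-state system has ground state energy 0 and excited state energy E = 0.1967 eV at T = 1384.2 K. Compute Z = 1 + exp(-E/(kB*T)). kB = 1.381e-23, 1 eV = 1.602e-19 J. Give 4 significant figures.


Step 1: Compute beta*E = E*eV/(kB*T) = 0.1967*1.602e-19/(1.381e-23*1384.2) = 1.648
Step 2: exp(-beta*E) = exp(-1.648) = 0.1923
Step 3: Z = 1 + 0.1923 = 1.192

1.192


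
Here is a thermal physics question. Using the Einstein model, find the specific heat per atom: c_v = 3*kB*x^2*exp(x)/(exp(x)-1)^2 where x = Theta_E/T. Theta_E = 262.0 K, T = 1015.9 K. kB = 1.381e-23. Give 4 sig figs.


Step 1: x = Theta_E/T = 262.0/1015.9 = 0.2579
Step 2: x^2 = 0.06651
Step 3: exp(x) = 1.294
Step 4: c_v = 3*1.381e-23*0.06651*1.294/(1.294-1)^2 = 4.12e-23

4.12e-23


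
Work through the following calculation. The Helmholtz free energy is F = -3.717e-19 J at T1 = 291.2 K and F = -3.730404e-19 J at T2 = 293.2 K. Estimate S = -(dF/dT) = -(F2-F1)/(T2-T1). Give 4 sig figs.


Step 1: dF = F2 - F1 = -3.730404e-19 - (-3.717e-19) = -1.3404e-21 J
Step 2: dT = T2 - T1 = 293.2 - 291.2 = 2 K
Step 3: S = -dF/dT = -(-1.3404e-21)/2 = 6.702e-22 J/K

6.702e-22


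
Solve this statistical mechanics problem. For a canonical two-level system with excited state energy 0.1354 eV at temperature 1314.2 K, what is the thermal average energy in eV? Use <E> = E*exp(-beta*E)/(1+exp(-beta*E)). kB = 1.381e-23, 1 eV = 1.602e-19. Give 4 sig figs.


Step 1: beta*E = 0.1354*1.602e-19/(1.381e-23*1314.2) = 1.195
Step 2: exp(-beta*E) = 0.3027
Step 3: <E> = 0.1354*0.3027/(1+0.3027) = 0.03146 eV

0.03146


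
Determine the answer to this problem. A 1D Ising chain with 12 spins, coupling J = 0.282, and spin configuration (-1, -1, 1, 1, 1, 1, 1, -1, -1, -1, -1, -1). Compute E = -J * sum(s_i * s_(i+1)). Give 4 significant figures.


Step 1: Nearest-neighbor products: 1, -1, 1, 1, 1, 1, -1, 1, 1, 1, 1
Step 2: Sum of products = 7
Step 3: E = -0.282 * 7 = -1.974

-1.974


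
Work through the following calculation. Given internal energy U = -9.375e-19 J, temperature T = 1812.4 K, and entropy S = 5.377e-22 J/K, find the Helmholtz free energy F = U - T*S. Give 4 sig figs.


Step 1: T*S = 1812.4 * 5.377e-22 = 9.745e-19 J
Step 2: F = U - T*S = -9.375e-19 - 9.745e-19
Step 3: F = -1.912e-18 J

-1.912e-18


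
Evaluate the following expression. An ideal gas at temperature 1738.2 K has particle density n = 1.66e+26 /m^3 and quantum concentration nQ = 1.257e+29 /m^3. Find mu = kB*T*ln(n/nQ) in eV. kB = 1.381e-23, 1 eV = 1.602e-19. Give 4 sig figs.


Step 1: n/nQ = 1.66e+26/1.257e+29 = 0.001321
Step 2: ln(n/nQ) = -6.63
Step 3: mu = kB*T*ln(n/nQ) = 2.4e-20*-6.63 = -1.591e-19 J
Step 4: Convert to eV: -1.591e-19/1.602e-19 = -0.9934 eV

-0.9934


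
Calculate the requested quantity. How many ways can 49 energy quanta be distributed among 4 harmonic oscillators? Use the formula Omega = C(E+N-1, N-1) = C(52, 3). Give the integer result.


Step 1: Use binomial coefficient C(52, 3)
Step 2: Numerator = 52! / 49!
Step 3: Denominator = 3!
Step 4: Omega = 22100

22100


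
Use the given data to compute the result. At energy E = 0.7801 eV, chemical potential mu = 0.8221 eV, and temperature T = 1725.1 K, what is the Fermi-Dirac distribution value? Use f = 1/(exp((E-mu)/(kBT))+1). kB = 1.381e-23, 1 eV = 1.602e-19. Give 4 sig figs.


Step 1: (E - mu) = 0.7801 - 0.8221 = -0.042 eV
Step 2: Convert: (E-mu)*eV = -6.728e-21 J
Step 3: x = (E-mu)*eV/(kB*T) = -0.2824
Step 4: f = 1/(exp(-0.2824)+1) = 0.5701

0.5701


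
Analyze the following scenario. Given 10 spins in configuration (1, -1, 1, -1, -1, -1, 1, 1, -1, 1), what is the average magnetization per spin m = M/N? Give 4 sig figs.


Step 1: Count up spins (+1): 5, down spins (-1): 5
Step 2: Total magnetization M = 5 - 5 = 0
Step 3: m = M/N = 0/10 = 0

0


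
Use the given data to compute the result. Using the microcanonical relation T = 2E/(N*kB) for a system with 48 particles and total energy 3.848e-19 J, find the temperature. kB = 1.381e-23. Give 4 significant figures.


Step 1: Numerator = 2*E = 2*3.848e-19 = 7.696e-19 J
Step 2: Denominator = N*kB = 48*1.381e-23 = 6.629e-22
Step 3: T = 7.696e-19 / 6.629e-22 = 1161 K

1161


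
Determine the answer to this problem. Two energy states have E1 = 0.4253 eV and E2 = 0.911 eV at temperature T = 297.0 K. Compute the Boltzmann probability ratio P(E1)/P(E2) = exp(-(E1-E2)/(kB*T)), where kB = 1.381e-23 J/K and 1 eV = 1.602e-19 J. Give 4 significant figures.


Step 1: Compute energy difference dE = E1 - E2 = 0.4253 - 0.911 = -0.4857 eV
Step 2: Convert to Joules: dE_J = -0.4857 * 1.602e-19 = -7.781e-20 J
Step 3: Compute exponent = -dE_J / (kB * T) = -(-7.781e-20) / (1.381e-23 * 297.0) = 18.97
Step 4: P(E1)/P(E2) = exp(18.97) = 1.733e+08

1.733e+08


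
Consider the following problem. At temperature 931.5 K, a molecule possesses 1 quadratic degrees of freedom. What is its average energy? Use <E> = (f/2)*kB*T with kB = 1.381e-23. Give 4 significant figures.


Step 1: f/2 = 1/2 = 0.5
Step 2: kB*T = 1.381e-23 * 931.5 = 1.286e-20
Step 3: <E> = 0.5 * 1.286e-20 = 6.432e-21 J

6.432e-21


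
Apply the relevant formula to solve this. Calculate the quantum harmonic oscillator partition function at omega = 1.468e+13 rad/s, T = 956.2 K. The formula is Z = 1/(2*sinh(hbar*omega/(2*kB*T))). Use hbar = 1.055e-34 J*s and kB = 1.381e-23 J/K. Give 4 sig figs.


Step 1: Compute x = hbar*omega/(kB*T) = 1.055e-34*1.468e+13/(1.381e-23*956.2) = 0.1173
Step 2: x/2 = 0.05864
Step 3: sinh(x/2) = 0.05868
Step 4: Z = 1/(2*0.05868) = 8.521

8.521


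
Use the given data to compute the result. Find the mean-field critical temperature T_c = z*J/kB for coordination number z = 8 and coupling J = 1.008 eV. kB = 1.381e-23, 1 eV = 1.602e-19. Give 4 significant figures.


Step 1: z*J = 8*1.008 = 8.064 eV
Step 2: Convert to Joules: 8.064*1.602e-19 = 1.292e-18 J
Step 3: T_c = 1.292e-18 / 1.381e-23 = 9.354e+04 K

9.354e+04


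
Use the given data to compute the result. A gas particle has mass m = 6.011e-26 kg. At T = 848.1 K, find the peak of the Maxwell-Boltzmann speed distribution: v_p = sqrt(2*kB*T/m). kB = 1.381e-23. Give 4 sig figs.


Step 1: Numerator = 2*kB*T = 2*1.381e-23*848.1 = 2.342e-20
Step 2: Ratio = 2.342e-20 / 6.011e-26 = 3.897e+05
Step 3: v_p = sqrt(3.897e+05) = 624.3 m/s

624.3


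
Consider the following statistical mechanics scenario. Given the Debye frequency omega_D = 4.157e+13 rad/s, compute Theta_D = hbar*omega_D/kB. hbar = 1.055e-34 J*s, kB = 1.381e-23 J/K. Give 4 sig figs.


Step 1: hbar*omega_D = 1.055e-34 * 4.157e+13 = 4.386e-21 J
Step 2: Theta_D = 4.386e-21 / 1.381e-23
Step 3: Theta_D = 317.6 K

317.6


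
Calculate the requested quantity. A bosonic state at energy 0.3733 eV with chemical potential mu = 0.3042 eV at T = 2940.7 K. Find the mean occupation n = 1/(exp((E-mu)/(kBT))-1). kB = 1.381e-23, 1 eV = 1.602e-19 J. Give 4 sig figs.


Step 1: (E - mu) = 0.0691 eV
Step 2: x = (E-mu)*eV/(kB*T) = 0.0691*1.602e-19/(1.381e-23*2940.7) = 0.2726
Step 3: exp(x) = 1.313
Step 4: n = 1/(exp(x)-1) = 3.191

3.191


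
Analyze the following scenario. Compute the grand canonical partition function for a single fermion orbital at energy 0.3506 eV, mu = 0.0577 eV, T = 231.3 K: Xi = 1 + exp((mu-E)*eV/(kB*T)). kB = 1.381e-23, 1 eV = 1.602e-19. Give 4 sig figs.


Step 1: (mu - E) = 0.0577 - 0.3506 = -0.2929 eV
Step 2: x = (mu-E)*eV/(kB*T) = -0.2929*1.602e-19/(1.381e-23*231.3) = -14.69
Step 3: exp(x) = 4.172e-07
Step 4: Xi = 1 + 4.172e-07 = 1

1


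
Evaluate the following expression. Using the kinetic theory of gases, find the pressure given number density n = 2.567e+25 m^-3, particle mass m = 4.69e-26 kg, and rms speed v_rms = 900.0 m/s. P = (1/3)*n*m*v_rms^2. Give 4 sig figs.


Step 1: v_rms^2 = 900.0^2 = 8.1e+05
Step 2: n*m = 2.567e+25*4.69e-26 = 1.204
Step 3: P = (1/3)*1.204*8.1e+05 = 3.251e+05 Pa

3.251e+05


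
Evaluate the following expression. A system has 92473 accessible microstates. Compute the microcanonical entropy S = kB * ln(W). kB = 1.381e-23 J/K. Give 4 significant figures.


Step 1: ln(W) = ln(92473) = 11.43
Step 2: S = kB * ln(W) = 1.381e-23 * 11.43
Step 3: S = 1.579e-22 J/K

1.579e-22


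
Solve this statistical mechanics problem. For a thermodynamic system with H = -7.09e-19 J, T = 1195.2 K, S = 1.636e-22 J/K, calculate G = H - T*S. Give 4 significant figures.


Step 1: T*S = 1195.2 * 1.636e-22 = 1.955e-19 J
Step 2: G = H - T*S = -7.09e-19 - 1.955e-19
Step 3: G = -9.045e-19 J

-9.045e-19


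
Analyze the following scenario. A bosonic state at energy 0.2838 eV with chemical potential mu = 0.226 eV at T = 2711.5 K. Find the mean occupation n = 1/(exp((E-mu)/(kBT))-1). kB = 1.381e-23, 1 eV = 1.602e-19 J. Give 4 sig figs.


Step 1: (E - mu) = 0.0578 eV
Step 2: x = (E-mu)*eV/(kB*T) = 0.0578*1.602e-19/(1.381e-23*2711.5) = 0.2473
Step 3: exp(x) = 1.281
Step 4: n = 1/(exp(x)-1) = 3.565

3.565


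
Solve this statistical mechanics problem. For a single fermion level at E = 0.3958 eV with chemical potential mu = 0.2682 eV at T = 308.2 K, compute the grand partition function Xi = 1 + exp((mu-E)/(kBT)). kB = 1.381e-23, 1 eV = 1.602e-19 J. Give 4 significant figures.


Step 1: (mu - E) = 0.2682 - 0.3958 = -0.1276 eV
Step 2: x = (mu-E)*eV/(kB*T) = -0.1276*1.602e-19/(1.381e-23*308.2) = -4.803
Step 3: exp(x) = 0.008207
Step 4: Xi = 1 + 0.008207 = 1.008

1.008


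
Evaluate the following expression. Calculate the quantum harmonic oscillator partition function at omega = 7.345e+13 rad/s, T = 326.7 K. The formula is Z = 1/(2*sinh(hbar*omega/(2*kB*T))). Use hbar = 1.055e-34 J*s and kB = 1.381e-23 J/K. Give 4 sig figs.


Step 1: Compute x = hbar*omega/(kB*T) = 1.055e-34*7.345e+13/(1.381e-23*326.7) = 1.718
Step 2: x/2 = 0.8588
Step 3: sinh(x/2) = 0.9683
Step 4: Z = 1/(2*0.9683) = 0.5164

0.5164


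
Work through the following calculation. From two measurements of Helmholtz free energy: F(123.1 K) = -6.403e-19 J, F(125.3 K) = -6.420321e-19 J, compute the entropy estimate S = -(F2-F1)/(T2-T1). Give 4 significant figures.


Step 1: dF = F2 - F1 = -6.420321e-19 - (-6.403e-19) = -1.7321e-21 J
Step 2: dT = T2 - T1 = 125.3 - 123.1 = 2.2 K
Step 3: S = -dF/dT = -(-1.7321e-21)/2.2 = 7.873e-22 J/K

7.873e-22


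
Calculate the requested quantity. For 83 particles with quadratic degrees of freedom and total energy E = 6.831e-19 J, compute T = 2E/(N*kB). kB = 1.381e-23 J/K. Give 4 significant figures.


Step 1: Numerator = 2*E = 2*6.831e-19 = 1.366e-18 J
Step 2: Denominator = N*kB = 83*1.381e-23 = 1.146e-21
Step 3: T = 1.366e-18 / 1.146e-21 = 1192 K

1192


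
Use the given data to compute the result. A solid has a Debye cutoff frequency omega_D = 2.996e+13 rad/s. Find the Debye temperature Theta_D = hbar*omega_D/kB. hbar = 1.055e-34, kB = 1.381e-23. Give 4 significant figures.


Step 1: hbar*omega_D = 1.055e-34 * 2.996e+13 = 3.161e-21 J
Step 2: Theta_D = 3.161e-21 / 1.381e-23
Step 3: Theta_D = 228.9 K

228.9


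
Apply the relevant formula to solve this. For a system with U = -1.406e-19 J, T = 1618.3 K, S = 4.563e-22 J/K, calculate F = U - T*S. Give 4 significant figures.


Step 1: T*S = 1618.3 * 4.563e-22 = 7.384e-19 J
Step 2: F = U - T*S = -1.406e-19 - 7.384e-19
Step 3: F = -8.79e-19 J

-8.79e-19


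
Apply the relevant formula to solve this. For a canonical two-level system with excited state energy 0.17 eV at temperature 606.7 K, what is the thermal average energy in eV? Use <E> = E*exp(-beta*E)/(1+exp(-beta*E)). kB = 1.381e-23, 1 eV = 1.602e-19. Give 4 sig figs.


Step 1: beta*E = 0.17*1.602e-19/(1.381e-23*606.7) = 3.25
Step 2: exp(-beta*E) = 0.03876
Step 3: <E> = 0.17*0.03876/(1+0.03876) = 0.006343 eV

0.006343


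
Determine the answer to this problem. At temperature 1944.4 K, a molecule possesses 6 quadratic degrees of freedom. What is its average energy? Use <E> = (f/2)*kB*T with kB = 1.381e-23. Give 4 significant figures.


Step 1: f/2 = 6/2 = 3
Step 2: kB*T = 1.381e-23 * 1944.4 = 2.685e-20
Step 3: <E> = 3 * 2.685e-20 = 8.056e-20 J

8.056e-20


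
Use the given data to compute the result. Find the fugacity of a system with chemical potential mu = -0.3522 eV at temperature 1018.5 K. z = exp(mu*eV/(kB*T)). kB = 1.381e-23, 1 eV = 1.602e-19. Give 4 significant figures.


Step 1: Convert mu to Joules: -0.3522*1.602e-19 = -5.642e-20 J
Step 2: kB*T = 1.381e-23*1018.5 = 1.407e-20 J
Step 3: mu/(kB*T) = -4.011
Step 4: z = exp(-4.011) = 0.01811

0.01811


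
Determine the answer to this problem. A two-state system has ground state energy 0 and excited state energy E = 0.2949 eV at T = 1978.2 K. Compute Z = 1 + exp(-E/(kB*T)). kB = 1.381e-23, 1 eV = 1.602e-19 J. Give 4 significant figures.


Step 1: Compute beta*E = E*eV/(kB*T) = 0.2949*1.602e-19/(1.381e-23*1978.2) = 1.729
Step 2: exp(-beta*E) = exp(-1.729) = 0.1774
Step 3: Z = 1 + 0.1774 = 1.177

1.177


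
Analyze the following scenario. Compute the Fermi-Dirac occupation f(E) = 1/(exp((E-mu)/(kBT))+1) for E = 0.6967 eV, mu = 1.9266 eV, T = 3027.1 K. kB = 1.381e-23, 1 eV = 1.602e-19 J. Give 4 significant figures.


Step 1: (E - mu) = 0.6967 - 1.9266 = -1.23 eV
Step 2: Convert: (E-mu)*eV = -1.97e-19 J
Step 3: x = (E-mu)*eV/(kB*T) = -4.713
Step 4: f = 1/(exp(-4.713)+1) = 0.9911

0.9911


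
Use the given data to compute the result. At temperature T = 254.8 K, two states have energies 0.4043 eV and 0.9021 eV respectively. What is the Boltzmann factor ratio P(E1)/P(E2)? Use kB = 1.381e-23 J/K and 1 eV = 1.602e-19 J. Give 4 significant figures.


Step 1: Compute energy difference dE = E1 - E2 = 0.4043 - 0.9021 = -0.4978 eV
Step 2: Convert to Joules: dE_J = -0.4978 * 1.602e-19 = -7.975e-20 J
Step 3: Compute exponent = -dE_J / (kB * T) = -(-7.975e-20) / (1.381e-23 * 254.8) = 22.66
Step 4: P(E1)/P(E2) = exp(22.66) = 6.959e+09

6.959e+09


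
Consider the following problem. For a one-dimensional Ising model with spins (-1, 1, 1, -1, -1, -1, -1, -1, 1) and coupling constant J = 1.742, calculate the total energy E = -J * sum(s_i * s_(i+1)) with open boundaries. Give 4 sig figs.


Step 1: Nearest-neighbor products: -1, 1, -1, 1, 1, 1, 1, -1
Step 2: Sum of products = 2
Step 3: E = -1.742 * 2 = -3.484

-3.484


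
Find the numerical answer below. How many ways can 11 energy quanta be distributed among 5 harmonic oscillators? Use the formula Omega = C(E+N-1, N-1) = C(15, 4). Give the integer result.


Step 1: Use binomial coefficient C(15, 4)
Step 2: Numerator = 15! / 11!
Step 3: Denominator = 4!
Step 4: Omega = 1365

1365


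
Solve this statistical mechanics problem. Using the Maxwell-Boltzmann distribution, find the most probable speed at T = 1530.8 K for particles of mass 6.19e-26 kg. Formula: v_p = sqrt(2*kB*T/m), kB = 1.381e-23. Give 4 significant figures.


Step 1: Numerator = 2*kB*T = 2*1.381e-23*1530.8 = 4.228e-20
Step 2: Ratio = 4.228e-20 / 6.19e-26 = 6.83e+05
Step 3: v_p = sqrt(6.83e+05) = 826.5 m/s

826.5


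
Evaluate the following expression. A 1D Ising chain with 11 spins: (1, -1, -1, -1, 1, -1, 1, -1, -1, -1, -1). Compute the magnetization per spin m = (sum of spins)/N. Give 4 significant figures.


Step 1: Count up spins (+1): 3, down spins (-1): 8
Step 2: Total magnetization M = 3 - 8 = -5
Step 3: m = M/N = -5/11 = -0.4545

-0.4545


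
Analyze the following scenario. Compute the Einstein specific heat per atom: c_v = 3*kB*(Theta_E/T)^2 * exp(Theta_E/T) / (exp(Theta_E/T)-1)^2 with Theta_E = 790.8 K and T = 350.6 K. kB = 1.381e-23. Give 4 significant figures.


Step 1: x = Theta_E/T = 790.8/350.6 = 2.256
Step 2: x^2 = 5.088
Step 3: exp(x) = 9.541
Step 4: c_v = 3*1.381e-23*5.088*9.541/(9.541-1)^2 = 2.757e-23

2.757e-23


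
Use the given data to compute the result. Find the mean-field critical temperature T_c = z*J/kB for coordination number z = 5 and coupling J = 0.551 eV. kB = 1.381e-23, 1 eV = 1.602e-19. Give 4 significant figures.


Step 1: z*J = 5*0.551 = 2.755 eV
Step 2: Convert to Joules: 2.755*1.602e-19 = 4.414e-19 J
Step 3: T_c = 4.414e-19 / 1.381e-23 = 3.196e+04 K

3.196e+04


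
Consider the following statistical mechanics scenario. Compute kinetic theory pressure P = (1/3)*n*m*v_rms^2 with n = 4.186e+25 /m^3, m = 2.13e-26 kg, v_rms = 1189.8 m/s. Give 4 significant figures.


Step 1: v_rms^2 = 1189.8^2 = 1.416e+06
Step 2: n*m = 4.186e+25*2.13e-26 = 0.8916
Step 3: P = (1/3)*0.8916*1.416e+06 = 4.207e+05 Pa

4.207e+05


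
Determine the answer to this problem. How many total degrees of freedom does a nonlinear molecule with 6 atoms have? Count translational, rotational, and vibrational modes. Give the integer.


Step 1: Translational DOF = 3
Step 2: Rotational DOF (nonlinear) = 3
Step 3: Vibrational DOF = 3*6 - 6 = 12
Step 4: Total = 3 + 3 + 12 = 18

18


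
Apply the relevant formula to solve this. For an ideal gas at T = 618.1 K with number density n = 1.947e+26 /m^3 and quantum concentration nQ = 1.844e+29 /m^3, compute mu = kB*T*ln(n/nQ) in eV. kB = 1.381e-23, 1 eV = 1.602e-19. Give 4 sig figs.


Step 1: n/nQ = 1.947e+26/1.844e+29 = 0.001056
Step 2: ln(n/nQ) = -6.853
Step 3: mu = kB*T*ln(n/nQ) = 8.536e-21*-6.853 = -5.85e-20 J
Step 4: Convert to eV: -5.85e-20/1.602e-19 = -0.3652 eV

-0.3652


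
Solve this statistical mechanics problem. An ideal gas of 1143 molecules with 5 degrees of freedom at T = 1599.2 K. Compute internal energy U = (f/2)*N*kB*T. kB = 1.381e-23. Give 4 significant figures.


Step 1: f/2 = 5/2 = 2.5
Step 2: N*kB*T = 1143*1.381e-23*1599.2 = 2.524e-17
Step 3: U = 2.5 * 2.524e-17 = 6.311e-17 J

6.311e-17


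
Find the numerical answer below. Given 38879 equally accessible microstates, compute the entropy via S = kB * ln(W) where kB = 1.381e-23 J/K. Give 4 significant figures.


Step 1: ln(W) = ln(38879) = 10.57
Step 2: S = kB * ln(W) = 1.381e-23 * 10.57
Step 3: S = 1.459e-22 J/K

1.459e-22


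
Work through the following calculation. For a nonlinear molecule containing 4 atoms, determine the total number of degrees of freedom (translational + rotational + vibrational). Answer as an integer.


Step 1: Translational DOF = 3
Step 2: Rotational DOF (nonlinear) = 3
Step 3: Vibrational DOF = 3*4 - 6 = 6
Step 4: Total = 3 + 3 + 6 = 12

12


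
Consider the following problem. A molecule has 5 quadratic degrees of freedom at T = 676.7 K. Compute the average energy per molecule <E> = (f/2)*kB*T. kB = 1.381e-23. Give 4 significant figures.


Step 1: f/2 = 5/2 = 2.5
Step 2: kB*T = 1.381e-23 * 676.7 = 9.345e-21
Step 3: <E> = 2.5 * 9.345e-21 = 2.336e-20 J

2.336e-20


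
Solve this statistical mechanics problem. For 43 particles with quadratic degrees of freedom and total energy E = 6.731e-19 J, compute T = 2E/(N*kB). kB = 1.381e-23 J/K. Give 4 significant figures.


Step 1: Numerator = 2*E = 2*6.731e-19 = 1.346e-18 J
Step 2: Denominator = N*kB = 43*1.381e-23 = 5.938e-22
Step 3: T = 1.346e-18 / 5.938e-22 = 2267 K

2267


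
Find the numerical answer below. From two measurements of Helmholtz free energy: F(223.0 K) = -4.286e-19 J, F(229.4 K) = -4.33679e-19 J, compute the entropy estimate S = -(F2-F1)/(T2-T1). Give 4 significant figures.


Step 1: dF = F2 - F1 = -4.33679e-19 - (-4.286e-19) = -5.079e-21 J
Step 2: dT = T2 - T1 = 229.4 - 223.0 = 6.4 K
Step 3: S = -dF/dT = -(-5.079e-21)/6.4 = 7.936e-22 J/K

7.936e-22


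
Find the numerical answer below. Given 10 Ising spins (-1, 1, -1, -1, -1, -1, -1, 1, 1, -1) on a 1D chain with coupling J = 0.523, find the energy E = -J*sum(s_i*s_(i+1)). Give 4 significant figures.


Step 1: Nearest-neighbor products: -1, -1, 1, 1, 1, 1, -1, 1, -1
Step 2: Sum of products = 1
Step 3: E = -0.523 * 1 = -0.523

-0.523


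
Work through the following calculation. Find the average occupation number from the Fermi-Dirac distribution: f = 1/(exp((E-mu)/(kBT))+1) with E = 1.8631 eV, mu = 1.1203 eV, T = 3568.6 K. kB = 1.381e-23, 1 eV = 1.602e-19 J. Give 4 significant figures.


Step 1: (E - mu) = 1.8631 - 1.1203 = 0.7428 eV
Step 2: Convert: (E-mu)*eV = 1.19e-19 J
Step 3: x = (E-mu)*eV/(kB*T) = 2.415
Step 4: f = 1/(exp(2.415)+1) = 0.08207

0.08207


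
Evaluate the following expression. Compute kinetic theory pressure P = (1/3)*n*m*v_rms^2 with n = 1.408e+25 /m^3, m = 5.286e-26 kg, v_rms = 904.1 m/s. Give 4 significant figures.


Step 1: v_rms^2 = 904.1^2 = 8.174e+05
Step 2: n*m = 1.408e+25*5.286e-26 = 0.7443
Step 3: P = (1/3)*0.7443*8.174e+05 = 2.028e+05 Pa

2.028e+05


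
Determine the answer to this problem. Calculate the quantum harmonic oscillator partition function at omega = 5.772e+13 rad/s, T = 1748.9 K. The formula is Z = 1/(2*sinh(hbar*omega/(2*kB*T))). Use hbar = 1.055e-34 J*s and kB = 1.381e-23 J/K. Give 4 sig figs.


Step 1: Compute x = hbar*omega/(kB*T) = 1.055e-34*5.772e+13/(1.381e-23*1748.9) = 0.2521
Step 2: x/2 = 0.1261
Step 3: sinh(x/2) = 0.1264
Step 4: Z = 1/(2*0.1264) = 3.956

3.956


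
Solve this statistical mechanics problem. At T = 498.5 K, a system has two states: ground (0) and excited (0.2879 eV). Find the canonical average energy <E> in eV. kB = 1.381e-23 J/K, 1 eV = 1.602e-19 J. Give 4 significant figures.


Step 1: beta*E = 0.2879*1.602e-19/(1.381e-23*498.5) = 6.7
Step 2: exp(-beta*E) = 0.001231
Step 3: <E> = 0.2879*0.001231/(1+0.001231) = 0.0003541 eV

0.0003541
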